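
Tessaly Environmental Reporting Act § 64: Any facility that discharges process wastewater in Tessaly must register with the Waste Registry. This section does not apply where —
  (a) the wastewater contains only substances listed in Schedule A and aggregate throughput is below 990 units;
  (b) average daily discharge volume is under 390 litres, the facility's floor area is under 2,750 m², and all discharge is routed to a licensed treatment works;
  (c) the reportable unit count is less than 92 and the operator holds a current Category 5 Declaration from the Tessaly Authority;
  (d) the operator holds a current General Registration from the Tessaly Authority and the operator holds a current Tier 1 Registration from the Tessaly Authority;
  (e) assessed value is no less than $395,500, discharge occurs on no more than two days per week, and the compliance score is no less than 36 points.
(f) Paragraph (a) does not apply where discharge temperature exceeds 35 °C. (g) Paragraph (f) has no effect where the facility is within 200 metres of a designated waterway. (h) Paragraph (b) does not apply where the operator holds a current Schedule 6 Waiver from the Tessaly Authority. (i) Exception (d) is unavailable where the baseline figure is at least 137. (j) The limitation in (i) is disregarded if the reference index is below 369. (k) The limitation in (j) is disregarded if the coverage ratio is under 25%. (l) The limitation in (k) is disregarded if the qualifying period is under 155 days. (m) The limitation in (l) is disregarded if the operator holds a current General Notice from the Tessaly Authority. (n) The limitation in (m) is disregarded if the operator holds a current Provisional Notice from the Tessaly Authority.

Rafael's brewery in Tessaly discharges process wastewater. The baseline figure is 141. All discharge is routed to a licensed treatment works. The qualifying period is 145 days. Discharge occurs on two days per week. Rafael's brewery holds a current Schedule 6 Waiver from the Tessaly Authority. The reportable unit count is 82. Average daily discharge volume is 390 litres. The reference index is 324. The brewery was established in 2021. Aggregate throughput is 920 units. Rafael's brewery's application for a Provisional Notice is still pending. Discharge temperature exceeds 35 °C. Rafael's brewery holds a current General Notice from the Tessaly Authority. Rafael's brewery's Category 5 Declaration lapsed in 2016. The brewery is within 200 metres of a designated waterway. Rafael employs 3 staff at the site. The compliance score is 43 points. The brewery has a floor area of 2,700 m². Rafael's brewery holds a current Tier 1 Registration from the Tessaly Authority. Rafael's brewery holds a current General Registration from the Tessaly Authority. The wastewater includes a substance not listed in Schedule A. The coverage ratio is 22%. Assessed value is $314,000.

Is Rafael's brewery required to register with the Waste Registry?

Yes — Rafael's brewery must register with the Waste Registry.

Exception (a) fails — the wastewater includes a non-Schedule-A substance.
Exception (b) requires that average daily discharge volume is under 390 litres; but average daily discharge volume is 390 litres, not under 390 litres, so (b) is unavailable.
Exception (c) requires that the operator holds a current Category 5 Declaration from the Tessaly Authority; but there is no Category 5 Declaration in force, so (c) is unavailable.
Exception (d) is satisfied on its face — a current General Registration is held; a current Tier 1 Registration is held. But applying paragraphs (i)–(n): (i) operates against (d): the baseline figure is 141, meeting the 137 threshold. (j) would limit (i) — the reference index is 324, below the 369 limit — but (k) sets (j) aside: (k) operates against (j): the coverage ratio is 22%, under the 25% limit. (l) would limit (k) — the qualifying period is 145 days, under the 155 days limit — but (m) sets (l) aside: (m) operates against (l): a current General Notice is held. (n), which would lift (m), is not engaged — the Provisional Notice is not current. (d) is therefore removed.
Exception (e) requires that assessed value is no less than $395,500; but assessed value is $314,000, short of $395,500, so (e) is unavailable.
Every exception is unavailable, so the rule governs.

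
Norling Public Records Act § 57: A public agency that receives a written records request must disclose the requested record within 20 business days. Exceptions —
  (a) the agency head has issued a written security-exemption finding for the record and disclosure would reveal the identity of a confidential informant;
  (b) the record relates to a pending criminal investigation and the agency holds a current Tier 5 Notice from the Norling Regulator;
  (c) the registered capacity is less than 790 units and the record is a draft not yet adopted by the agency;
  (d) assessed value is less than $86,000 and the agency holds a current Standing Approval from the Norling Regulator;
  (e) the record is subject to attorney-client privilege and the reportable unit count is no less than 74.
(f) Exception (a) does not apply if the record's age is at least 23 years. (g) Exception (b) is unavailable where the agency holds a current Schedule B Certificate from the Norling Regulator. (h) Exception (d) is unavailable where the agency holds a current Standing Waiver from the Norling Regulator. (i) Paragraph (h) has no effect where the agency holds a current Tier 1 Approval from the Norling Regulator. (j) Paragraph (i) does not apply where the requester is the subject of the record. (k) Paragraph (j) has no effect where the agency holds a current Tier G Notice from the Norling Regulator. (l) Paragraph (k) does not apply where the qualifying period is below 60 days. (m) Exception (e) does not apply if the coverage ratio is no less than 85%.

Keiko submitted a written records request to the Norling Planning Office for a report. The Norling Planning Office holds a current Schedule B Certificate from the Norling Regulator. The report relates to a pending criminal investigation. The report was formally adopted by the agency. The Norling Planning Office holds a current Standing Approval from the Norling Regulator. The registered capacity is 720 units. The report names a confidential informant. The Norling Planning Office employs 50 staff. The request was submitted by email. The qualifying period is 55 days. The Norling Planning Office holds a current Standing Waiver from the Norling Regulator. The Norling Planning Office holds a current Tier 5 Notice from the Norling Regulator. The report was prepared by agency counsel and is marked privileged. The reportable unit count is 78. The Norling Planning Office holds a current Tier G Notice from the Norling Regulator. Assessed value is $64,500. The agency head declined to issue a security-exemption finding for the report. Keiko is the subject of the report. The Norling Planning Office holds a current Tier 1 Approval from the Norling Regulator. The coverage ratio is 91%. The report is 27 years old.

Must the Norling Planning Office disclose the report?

Exception (a) does not apply: the agency head declined to issue a security-exemption finding.
Exception (b): the report relates to a pending investigation; a current Tier 5 Notice is held — every condition holds. But applying paragraph (g): (g) applies — a current Schedule B Certificate is held. Exception (b) does not apply.
Exception (c) does not apply: the report has been formally adopted.
Exception (d)'s conditions are all satisfied: assessed value is $64,500, less than the $86,000 limit; a current Standing Approval is held. Turning to paragraphs (h)–(l): (h) is triggered — a current Standing Waiver is held. (i) operates (a current Tier 1 Approval is held), but is displaced by (j): (j) applies — Keiko is the subject of the report. (k) is engaged (a current Tier G Notice is held), but is overridden by (l): (l) operates — the qualifying period is 55 days, below the 60 days limit. (d) is therefore removed.
Exception (e): the report is privileged; the reportable unit count is 78, meeting the 74 threshold — every condition holds. But: (m) is triggered — the coverage ratio is 91%, meeting the 85% threshold. So (e) is unavailable.
Every exception is unavailable, so the rule governs.

Yes — the Norling Planning Office must disclose the report.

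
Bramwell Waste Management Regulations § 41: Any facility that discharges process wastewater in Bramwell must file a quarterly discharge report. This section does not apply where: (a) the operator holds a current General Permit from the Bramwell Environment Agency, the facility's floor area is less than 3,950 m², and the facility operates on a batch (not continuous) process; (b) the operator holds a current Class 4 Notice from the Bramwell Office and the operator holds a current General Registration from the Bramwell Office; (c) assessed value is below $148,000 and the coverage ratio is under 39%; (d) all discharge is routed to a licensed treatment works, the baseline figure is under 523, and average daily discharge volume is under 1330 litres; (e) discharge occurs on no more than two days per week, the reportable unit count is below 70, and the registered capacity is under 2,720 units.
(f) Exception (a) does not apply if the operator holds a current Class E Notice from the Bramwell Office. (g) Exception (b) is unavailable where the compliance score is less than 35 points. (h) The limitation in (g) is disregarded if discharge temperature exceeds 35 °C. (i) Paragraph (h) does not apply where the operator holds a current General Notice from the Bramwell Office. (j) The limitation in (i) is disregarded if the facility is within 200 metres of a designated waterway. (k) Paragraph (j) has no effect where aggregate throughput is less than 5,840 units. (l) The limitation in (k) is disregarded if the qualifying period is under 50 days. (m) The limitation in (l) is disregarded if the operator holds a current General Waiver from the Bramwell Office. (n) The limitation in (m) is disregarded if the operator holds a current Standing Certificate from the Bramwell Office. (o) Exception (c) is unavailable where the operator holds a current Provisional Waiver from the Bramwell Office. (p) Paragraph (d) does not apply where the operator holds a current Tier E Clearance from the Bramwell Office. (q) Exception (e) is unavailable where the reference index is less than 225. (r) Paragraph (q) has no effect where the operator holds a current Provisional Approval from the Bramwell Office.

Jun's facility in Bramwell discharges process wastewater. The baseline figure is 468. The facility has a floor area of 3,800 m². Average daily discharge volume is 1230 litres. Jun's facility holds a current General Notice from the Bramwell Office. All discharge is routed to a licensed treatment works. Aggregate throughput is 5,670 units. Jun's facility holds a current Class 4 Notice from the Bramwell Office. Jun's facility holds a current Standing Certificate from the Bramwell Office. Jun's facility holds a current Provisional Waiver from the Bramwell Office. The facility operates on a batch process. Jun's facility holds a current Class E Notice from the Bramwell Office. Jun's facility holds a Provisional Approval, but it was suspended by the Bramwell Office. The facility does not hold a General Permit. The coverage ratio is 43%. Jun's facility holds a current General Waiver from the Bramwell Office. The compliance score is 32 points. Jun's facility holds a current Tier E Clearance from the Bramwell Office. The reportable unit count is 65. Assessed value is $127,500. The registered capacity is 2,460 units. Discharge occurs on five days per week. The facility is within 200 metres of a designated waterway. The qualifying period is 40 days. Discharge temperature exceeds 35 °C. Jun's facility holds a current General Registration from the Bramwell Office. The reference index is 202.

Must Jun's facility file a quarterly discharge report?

Exception (a) does not apply: no General Permit is held.
All of (b)'s requirements are met (a current Class 4 Notice is held; a current General Registration is held). Considering the limiting provisions: (g) would limit (b) — the compliance score is 32 points, less than the 35 points limit — but (h) sets (g) aside: (h) operates — discharge temperature exceeds 35 °C. (i) would limit (h) — a current General Notice is held — but (j) sets (i) aside: (j) is triggered — the facility is within 200 m of a designated waterway. (k) is engaged (aggregate throughput is 5,670 units, less than the 5,840 units limit), but is overridden by (l): (l) applies — the qualifying period is 40 days, under the 50 days limit. (m) would limit (l) — a current General Waiver is held — but (n) sets (m) aside: (n) operates against (m): a current Standing Certificate is held. Exception (b) stands.
Exception (c) fails — the coverage ratio is 43%, not under 39%.
Exception (d)'s conditions are all satisfied: discharge is routed to a licensed treatment works; the baseline figure is 468, under the 523 limit; average daily discharge volume is 1230 litres, under the 1330 litres limit. However, paragraph (p) must be considered: (p) operates against (d): a current Tier E Clearance is held. Exception (d) does not apply.
Exception (e) requires that discharge occurs on no more than two days per week; but discharge occurs on five days per week, so (e) is unavailable.

No — exception (b) applies; Jun's facility is not required to file a quarterly discharge report.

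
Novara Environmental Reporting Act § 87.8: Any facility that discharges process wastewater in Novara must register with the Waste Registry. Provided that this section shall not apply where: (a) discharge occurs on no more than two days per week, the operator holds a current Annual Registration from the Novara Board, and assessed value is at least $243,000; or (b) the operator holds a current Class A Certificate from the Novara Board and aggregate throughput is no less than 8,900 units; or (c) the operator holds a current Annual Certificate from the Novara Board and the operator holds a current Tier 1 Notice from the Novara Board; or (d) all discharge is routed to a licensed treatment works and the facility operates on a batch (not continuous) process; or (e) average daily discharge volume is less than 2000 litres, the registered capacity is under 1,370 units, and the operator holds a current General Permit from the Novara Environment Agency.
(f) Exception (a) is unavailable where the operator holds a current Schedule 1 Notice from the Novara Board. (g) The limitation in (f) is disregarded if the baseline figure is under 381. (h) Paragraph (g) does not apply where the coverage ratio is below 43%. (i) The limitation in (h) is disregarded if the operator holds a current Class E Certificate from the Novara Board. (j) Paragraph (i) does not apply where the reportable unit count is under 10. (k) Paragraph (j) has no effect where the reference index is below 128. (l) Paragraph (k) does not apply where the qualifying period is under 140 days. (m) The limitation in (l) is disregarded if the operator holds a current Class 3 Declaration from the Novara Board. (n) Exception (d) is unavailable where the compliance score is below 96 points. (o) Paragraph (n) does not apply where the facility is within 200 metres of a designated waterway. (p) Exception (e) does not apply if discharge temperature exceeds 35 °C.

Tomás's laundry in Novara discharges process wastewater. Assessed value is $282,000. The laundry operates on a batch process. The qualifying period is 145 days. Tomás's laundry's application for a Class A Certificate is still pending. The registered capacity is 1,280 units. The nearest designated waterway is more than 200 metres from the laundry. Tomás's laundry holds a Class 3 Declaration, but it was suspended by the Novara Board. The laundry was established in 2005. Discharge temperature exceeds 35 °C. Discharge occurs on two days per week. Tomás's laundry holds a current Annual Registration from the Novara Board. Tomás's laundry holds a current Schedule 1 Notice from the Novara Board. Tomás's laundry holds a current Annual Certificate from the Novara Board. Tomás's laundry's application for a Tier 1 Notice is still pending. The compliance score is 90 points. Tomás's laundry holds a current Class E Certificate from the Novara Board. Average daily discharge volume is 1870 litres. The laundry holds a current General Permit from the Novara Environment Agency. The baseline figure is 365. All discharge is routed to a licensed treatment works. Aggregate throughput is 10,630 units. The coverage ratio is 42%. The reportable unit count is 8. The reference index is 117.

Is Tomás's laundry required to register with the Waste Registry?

No — exception (a) applies; Tomás's laundry is not required to register with the Waste Registry.

Exception (a): discharge occurs on no more than two days per week; a current Annual Registration is held; assessed value is $282,000, meeting the $243,000 threshold — every condition holds. Considering the limiting provisions: (f) applies (a current Schedule 1 Notice is held), but yields to (g): (g) operates — the baseline figure is 365, under the 381 limit. (h) operates (the coverage ratio is 42%, below the 43% limit), but is set aside by (i): (i) is engaged — a current Class E Certificate is held. (j) would limit (i) — the reportable unit count is 8, under the 10 limit — but (k) sets (j) aside: (k) operates against (j): the reference index is 117, below the 128 limit. (l) is not triggered (the qualifying period is 145 days, not under 140 days), so (k) stands. Exception (a) stands.
Exception (b) fails — no current Class A Certificate is held.
Exception (c) requires that the operator holds a current Tier 1 Notice from the Novara Board; but there is no Tier 1 Notice in force, so (c) is unavailable.
Exception (d)'s conditions are all satisfied: discharge is routed to a licensed treatment works; the facility operates on a batch process. Turning to paragraphs (n)–(o): (n) operates against (d): the compliance score is 90 points, below the 96 points limit. (o) is not triggered (the laundry is more than 200 m from any designated waterway), so (n) stands. Exception (d) does not apply.
All of (e)'s requirements are met (average daily discharge volume is 1870 litres, less than the 2000 litres limit; the registered capacity is 1,280 units, under the 1,370 units limit; a current General Permit is held). Turning to paragraph (p): (p) is triggered — discharge temperature exceeds 35 °C. So (e) is unavailable.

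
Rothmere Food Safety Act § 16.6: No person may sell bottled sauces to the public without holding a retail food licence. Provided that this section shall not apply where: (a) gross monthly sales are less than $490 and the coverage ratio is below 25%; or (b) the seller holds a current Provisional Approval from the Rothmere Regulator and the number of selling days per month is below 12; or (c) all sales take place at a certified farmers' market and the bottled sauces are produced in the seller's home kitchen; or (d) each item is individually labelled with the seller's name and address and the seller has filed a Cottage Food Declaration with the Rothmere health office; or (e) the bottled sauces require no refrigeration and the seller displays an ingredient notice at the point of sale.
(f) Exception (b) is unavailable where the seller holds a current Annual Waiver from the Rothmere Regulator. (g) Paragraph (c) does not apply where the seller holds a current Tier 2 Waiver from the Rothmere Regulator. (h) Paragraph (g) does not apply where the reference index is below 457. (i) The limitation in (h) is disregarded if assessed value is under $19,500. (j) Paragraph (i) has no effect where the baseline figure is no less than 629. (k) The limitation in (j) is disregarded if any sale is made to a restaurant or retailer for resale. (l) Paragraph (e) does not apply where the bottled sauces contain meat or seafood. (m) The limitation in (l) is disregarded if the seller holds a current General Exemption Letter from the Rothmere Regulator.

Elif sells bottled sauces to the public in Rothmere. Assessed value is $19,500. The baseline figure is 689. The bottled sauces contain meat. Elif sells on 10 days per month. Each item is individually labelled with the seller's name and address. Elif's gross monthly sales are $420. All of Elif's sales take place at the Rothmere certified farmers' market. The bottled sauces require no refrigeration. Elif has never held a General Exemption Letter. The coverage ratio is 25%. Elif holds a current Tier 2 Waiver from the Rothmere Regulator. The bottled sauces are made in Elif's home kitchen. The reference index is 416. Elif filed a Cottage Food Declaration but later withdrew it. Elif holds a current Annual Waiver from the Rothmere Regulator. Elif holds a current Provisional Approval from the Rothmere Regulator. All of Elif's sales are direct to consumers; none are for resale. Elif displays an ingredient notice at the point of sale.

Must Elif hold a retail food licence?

Exception (a) does not apply: the coverage ratio is 25%, not below 25%.
All of (b)'s requirements are met (a current Provisional Approval is held; the number of selling days per month is 10, below the 12 limit). Turning to paragraph (f): (f) is triggered — a current Annual Waiver is held. (b) is therefore removed.
Exception (c): all sales are at a certified farmers' market; the bottled sauces are home-kitchen produced — every condition holds. Applying paragraphs (g)–(k): (g) would limit (c) — a current Tier 2 Waiver is held — but (h) sets (g) aside: (h) operates against (g): the reference index is 416, below the 457 limit. (i), which would lift (h), is not triggered — assessed value is $19,500, not under $19,500. So (c) applies.
Exception (d) does not apply: the Cottage Food Declaration was withdrawn.
All of (e)'s requirements are met (the bottled sauces are shelf-stable; an ingredient notice is displayed). But applying paragraphs (l)–(m): (l) operates against (e): the bottled sauces contain meat. (m) is inapplicable (no current General Exemption Letter is held), so (l) stands. (e) is therefore removed.

No — exception (c) applies; Elif is not required to hold a retail food licence.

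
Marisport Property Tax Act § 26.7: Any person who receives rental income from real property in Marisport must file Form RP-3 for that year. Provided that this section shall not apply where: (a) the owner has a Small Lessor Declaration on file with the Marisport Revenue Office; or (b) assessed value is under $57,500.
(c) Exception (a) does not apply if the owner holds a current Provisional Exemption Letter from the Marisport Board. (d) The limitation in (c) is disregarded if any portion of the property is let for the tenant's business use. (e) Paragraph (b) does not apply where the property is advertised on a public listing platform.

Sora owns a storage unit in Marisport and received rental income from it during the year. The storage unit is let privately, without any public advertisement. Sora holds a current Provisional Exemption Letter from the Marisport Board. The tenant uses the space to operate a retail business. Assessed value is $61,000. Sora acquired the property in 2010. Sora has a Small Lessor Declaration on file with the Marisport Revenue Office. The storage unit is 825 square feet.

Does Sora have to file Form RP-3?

No — exception (a) applies; Sora is not required to file Form RP-3.

Exception (a)'s conditions are all satisfied: a Small Lessor Declaration is on file. Applying paragraphs (c)–(d): (c) operates (a current Provisional Exemption Letter is held), but is itself disapplied by (d): (d) applies — the space is let for business use. (a) remains available.
Exception (b) does not apply: assessed value is $61,000, not under $57,500.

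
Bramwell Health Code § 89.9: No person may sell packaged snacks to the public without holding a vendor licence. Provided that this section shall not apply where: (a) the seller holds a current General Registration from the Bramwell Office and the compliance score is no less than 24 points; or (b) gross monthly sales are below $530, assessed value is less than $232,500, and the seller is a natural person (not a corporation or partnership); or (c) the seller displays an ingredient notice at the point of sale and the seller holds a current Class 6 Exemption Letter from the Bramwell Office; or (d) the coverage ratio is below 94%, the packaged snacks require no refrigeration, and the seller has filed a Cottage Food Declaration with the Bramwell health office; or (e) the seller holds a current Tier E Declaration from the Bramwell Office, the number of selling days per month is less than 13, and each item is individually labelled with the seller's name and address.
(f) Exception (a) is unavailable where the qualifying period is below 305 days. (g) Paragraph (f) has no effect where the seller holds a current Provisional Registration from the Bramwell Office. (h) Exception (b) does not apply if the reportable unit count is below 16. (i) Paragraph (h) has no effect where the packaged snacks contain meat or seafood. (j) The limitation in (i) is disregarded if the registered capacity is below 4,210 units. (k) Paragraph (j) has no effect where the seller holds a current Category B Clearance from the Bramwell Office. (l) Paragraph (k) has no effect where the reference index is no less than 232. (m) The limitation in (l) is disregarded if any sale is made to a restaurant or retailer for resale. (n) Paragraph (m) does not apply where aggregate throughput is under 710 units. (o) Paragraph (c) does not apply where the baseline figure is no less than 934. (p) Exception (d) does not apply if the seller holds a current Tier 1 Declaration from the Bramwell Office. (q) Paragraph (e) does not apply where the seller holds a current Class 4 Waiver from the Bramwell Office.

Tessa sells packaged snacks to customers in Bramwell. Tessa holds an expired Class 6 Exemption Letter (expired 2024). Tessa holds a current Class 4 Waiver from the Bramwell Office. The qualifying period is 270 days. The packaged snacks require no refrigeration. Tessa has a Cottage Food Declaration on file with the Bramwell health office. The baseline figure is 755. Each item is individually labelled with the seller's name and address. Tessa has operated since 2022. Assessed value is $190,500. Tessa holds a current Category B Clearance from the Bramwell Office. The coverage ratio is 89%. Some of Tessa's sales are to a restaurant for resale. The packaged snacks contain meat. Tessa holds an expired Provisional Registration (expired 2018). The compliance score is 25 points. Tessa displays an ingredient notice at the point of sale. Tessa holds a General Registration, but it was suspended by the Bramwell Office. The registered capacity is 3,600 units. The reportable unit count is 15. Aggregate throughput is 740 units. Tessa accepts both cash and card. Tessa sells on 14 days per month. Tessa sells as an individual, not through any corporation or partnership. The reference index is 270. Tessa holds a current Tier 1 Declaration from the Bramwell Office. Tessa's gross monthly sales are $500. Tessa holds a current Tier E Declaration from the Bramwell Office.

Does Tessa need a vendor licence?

Exception (a) requires that the seller holds a current General Registration from the Bramwell Office; but the General Registration is not current, so (a) is unavailable.
Exception (b)'s conditions are all satisfied: gross monthly sales are $500, below the $530 limit; assessed value is $190,500, less than the $232,500 limit; the seller is a natural person. Under paragraphs (h)–(n): (h) would limit (b) — the reportable unit count is 15, below the 16 limit — but (i) sets (h) aside: (i) operates against (h): the packaged snacks contain meat. (j) would limit (i) — the registered capacity is 3,600 units, below the 4,210 units limit — but (k) sets (j) aside: (k) is triggered — a current Category B Clearance is held. (l) would limit (k) — the reference index is 270, meeting the 232 threshold — but (m) sets (l) aside: (m) operates against (l): some sales are to a restaurant for resale. (n), which would lift (m), is not engaged — aggregate throughput is 740 units, not under 710 units. (b) remains available.
Exception (c) requires that the seller holds a current Class 6 Exemption Letter from the Bramwell Office; but the Class 6 Exemption Letter is not current, so (c) is unavailable.
Exception (d): the coverage ratio is 89%, below the 94% limit; the packaged snacks are shelf-stable; a Cottage Food Declaration is on file — every condition holds. But: (p) applies — a current Tier 1 Declaration is held. Exception (d) does not apply.
Exception (e) requires that the number of selling days per month is less than 13; but the number of selling days per month is 14, not less than 13, so (e) is unavailable.

No — exception (b) applies; Tessa is not required to hold a vendor licence.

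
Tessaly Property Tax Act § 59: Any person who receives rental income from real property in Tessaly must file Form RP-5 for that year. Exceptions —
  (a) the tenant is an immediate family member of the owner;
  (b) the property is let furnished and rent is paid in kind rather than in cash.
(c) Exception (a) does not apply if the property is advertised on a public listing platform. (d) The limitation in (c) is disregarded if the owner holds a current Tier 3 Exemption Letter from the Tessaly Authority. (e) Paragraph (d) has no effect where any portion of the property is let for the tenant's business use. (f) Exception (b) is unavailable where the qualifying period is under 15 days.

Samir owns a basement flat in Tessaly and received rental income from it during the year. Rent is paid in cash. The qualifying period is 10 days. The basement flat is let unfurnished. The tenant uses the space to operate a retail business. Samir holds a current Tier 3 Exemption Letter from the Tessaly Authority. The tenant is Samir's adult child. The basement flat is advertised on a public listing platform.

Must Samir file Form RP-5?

Exception (a): the tenant is an immediate family member — every condition holds. Turning to paragraphs (c)–(e): (c) operates against (a): the property is publicly advertised. (d) would limit (c) — a current Tier 3 Exemption Letter is held — but (e) sets (d) aside: (e) operates — the space is let for business use. (a) is therefore removed.
Exception (b) requires that the property is let furnished; but the property is let unfurnished, so (b) is unavailable.
None of the exceptions is available; § 59 applies in full.

Yes — Samir must file Form RP-5.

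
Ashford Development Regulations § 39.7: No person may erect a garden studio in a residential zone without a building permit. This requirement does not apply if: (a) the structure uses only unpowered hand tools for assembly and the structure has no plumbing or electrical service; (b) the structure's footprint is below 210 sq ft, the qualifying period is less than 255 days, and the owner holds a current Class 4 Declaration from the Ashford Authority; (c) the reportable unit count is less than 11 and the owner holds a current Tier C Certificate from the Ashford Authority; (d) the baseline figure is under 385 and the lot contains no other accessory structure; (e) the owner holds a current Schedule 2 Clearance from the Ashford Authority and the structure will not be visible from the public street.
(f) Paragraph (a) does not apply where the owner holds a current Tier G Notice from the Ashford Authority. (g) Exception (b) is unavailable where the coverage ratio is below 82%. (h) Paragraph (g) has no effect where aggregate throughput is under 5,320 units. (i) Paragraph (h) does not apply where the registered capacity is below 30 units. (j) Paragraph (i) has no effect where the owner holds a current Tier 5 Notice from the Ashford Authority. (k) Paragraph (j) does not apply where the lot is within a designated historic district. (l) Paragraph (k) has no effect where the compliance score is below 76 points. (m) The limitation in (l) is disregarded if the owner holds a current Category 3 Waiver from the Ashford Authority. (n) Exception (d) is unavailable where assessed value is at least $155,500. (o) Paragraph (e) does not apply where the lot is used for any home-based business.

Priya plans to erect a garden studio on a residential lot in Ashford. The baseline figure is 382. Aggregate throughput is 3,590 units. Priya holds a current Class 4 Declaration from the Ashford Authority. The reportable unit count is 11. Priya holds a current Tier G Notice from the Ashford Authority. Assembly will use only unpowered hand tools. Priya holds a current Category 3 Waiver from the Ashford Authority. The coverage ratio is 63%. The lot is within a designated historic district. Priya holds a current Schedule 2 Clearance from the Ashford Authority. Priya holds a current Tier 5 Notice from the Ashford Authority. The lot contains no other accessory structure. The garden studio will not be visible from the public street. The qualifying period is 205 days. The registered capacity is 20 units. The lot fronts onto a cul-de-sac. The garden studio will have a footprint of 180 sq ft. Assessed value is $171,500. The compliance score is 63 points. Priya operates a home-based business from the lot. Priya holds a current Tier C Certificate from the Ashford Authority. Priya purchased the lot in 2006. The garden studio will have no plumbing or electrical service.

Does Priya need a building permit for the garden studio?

Yes — Priya must obtain a building permit.

Exception (a)'s conditions are all satisfied: assembly uses only hand tools; there is no plumbing or electrical service. However, paragraph (f) must be considered: (f) is engaged — a current Tier G Notice is held. Exception (a) does not apply.
Exception (b) is satisfied on its face — the structure's footprint is 180 sq ft, below the 210 sq ft limit; the qualifying period is 205 days, less than the 255 days limit; a current Class 4 Declaration is held. Turning to paragraphs (g)–(m): (g) applies — the coverage ratio is 63%, below the 82% limit. (h) is engaged (aggregate throughput is 3,590 units, under the 5,320 units limit), but is displaced by (i): (i) is triggered — the registered capacity is 20 units, below the 30 units limit. (j) would limit (i) — a current Tier 5 Notice is held — but (k) sets (j) aside: (k) applies — the lot is in a historic district. (l) would limit (k) — the compliance score is 63 points, below the 76 points limit — but (m) sets (l) aside: (m) operates against (l): a current Category 3 Waiver is held. (b) is therefore removed.
Exception (c) does not apply: the reportable unit count is 11, not less than 11.
All of (d)'s requirements are met (the baseline figure is 382, under the 385 limit; the lot has no other accessory structure). But: (n) is triggered — assessed value is $171,500, meeting the $155,500 threshold. So (d) is unavailable.
Exception (e): a current Schedule 2 Clearance is held; the structure will not be visible from the street — every condition holds. However, paragraph (o) must be considered: (o) operates against (e): a home-based business operates on the lot. Exception (e) does not apply.
No exception applies. The general rule governs.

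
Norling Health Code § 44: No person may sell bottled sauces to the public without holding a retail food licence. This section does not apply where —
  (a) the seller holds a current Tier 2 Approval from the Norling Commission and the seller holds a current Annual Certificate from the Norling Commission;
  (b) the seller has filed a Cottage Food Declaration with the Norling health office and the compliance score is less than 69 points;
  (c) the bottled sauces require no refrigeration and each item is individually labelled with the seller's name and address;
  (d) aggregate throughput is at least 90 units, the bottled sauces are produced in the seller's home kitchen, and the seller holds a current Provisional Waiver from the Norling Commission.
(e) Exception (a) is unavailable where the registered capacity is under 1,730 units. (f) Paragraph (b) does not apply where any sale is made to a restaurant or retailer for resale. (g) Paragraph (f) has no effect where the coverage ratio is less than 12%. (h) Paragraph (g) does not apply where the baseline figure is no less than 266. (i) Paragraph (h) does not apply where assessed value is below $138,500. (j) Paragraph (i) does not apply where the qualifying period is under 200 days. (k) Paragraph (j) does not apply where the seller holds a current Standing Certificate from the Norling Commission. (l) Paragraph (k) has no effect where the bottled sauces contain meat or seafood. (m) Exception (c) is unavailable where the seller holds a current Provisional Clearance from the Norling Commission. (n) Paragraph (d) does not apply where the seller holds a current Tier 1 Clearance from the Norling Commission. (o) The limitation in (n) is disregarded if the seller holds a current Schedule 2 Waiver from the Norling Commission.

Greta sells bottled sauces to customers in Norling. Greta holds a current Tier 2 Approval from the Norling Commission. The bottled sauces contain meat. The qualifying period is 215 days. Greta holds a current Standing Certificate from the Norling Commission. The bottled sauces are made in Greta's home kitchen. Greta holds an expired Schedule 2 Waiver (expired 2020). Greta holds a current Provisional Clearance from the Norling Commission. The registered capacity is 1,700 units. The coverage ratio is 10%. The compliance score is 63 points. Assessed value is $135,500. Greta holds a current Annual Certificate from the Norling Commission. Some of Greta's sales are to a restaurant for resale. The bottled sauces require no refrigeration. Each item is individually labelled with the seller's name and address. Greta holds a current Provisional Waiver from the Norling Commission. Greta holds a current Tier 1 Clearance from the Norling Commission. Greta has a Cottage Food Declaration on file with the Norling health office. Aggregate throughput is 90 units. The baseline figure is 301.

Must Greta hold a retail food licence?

No — exception (b) applies; Greta is not required to hold a retail food licence.

Exception (a) is satisfied on its face — a current Tier 2 Approval is held; a current Annual Certificate is held. However, paragraph (e) must be considered: (e) applies — the registered capacity is 1,700 units, under the 1,730 units limit. So (a) is unavailable.
All of (b)'s requirements are met (a Cottage Food Declaration is on file; the compliance score is 63 points, less than the 69 points limit). Applying paragraphs (f)–(l): (f) operates (some sales are to a restaurant for resale), but is overridden by (g): (g) operates — the coverage ratio is 10%, less than the 12% limit. (h) is triggered (the baseline figure is 301, meeting the 266 threshold), but is set aside by (i): (i) operates against (h): assessed value is $135,500, below the $138,500 limit. (j) does not operate here (the qualifying period is 215 days, not under 200 days), so (i) stands. So (b) applies.
All of (c)'s requirements are met (the bottled sauces are shelf-stable; items are individually labelled). Turning to paragraph (m): (m) operates against (c): a current Provisional Clearance is held. (c) is therefore removed.
Exception (d) is satisfied on its face — aggregate throughput is 90 units, meeting the 90 units threshold; the bottled sauces are home-kitchen produced; a current Provisional Waiver is held. Turning to paragraphs (n)–(o): (n) operates against (d): a current Tier 1 Clearance is held. (o), which would lift (n), does not operate here — there is no Schedule 2 Waiver in force. Exception (d) does not apply.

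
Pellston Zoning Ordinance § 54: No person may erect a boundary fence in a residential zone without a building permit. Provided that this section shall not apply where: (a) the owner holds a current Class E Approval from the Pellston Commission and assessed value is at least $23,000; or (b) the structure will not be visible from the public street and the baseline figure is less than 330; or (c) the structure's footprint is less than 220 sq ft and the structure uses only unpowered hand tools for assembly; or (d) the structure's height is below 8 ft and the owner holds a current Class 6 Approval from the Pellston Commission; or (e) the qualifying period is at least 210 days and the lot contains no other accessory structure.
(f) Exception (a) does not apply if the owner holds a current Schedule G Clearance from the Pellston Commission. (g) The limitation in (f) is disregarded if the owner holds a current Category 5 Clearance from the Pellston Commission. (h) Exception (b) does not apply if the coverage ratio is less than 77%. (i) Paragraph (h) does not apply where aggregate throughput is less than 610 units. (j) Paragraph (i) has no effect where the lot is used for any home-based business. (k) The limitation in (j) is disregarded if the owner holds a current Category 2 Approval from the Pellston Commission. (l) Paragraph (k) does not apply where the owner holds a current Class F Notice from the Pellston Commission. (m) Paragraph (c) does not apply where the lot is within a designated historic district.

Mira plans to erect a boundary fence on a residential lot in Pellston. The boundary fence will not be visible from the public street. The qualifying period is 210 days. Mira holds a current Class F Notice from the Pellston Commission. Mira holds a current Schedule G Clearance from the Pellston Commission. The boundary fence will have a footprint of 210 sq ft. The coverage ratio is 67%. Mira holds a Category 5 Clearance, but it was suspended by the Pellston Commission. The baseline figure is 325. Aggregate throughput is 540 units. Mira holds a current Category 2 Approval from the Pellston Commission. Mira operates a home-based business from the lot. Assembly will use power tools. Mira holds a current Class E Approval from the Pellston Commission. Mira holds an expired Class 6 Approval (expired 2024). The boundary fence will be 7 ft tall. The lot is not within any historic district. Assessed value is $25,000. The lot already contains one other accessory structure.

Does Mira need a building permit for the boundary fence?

Exception (a): a current Class E Approval is held; assessed value is $25,000, meeting the $23,000 threshold — every condition holds. But applying paragraphs (f)–(g): (f) is engaged — a current Schedule G Clearance is held. (g), which would lift (f), does not operate here — the Category 5 Clearance is not current. Exception (a) does not apply.
Exception (b)'s conditions are all satisfied: the structure will not be visible from the street; the baseline figure is 325, less than the 330 limit. However, paragraphs (h)–(l) must be considered: (h) operates against (b): the coverage ratio is 67%, less than the 77% limit. (i) would limit (h) — aggregate throughput is 540 units, less than the 610 units limit — but (j) sets (i) aside: (j) operates — a home-based business operates on the lot. (k) would limit (j) — a current Category 2 Approval is held — but (l) sets (k) aside: (l) operates against (k): a current Class F Notice is held. So (b) is unavailable.
Exception (c) requires that the structure uses only unpowered hand tools for assembly; but assembly uses power tools, so (c) is unavailable.
Exception (d) requires that the owner holds a current Class 6 Approval from the Pellston Commission; but there is no Class 6 Approval in force, so (d) is unavailable.
Exception (e) fails — the lot already has another accessory structure.
No exception applies. The general rule governs.

Yes — Mira must obtain a building permit.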